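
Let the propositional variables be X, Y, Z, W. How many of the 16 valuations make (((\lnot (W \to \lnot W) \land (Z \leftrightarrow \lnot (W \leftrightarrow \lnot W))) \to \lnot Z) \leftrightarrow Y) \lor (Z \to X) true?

Initial set: {((((\lnot (W \to \lnot W) \land (Z \leftrightarrow \lnot (W \leftrightarrow \lnot W))) \to \lnot Z) \leftrightarrow Y) \lor (Z \to X))}.
((((\lnot (W \to \lnot W) \land (Z \leftrightarrow \lnot (W \leftrightarrow \lnot W))) \to \lnot Z) \leftrightarrow Y) \lor (Z \to X)): β-rule — branch into (((\lnot (W \to \lnot W) \land (Z \leftrightarrow \lnot (W \leftrightarrow \lnot W))) \to \lnot Z) \leftrightarrow Y)  //  (Z \to X).
  branch 1 (add (((\lnot (W \to \lnot W) \land (Z \leftrightarrow \lnot (W \leftrightarrow \lnot W))) \to \lnot Z) \leftrightarrow Y)):
    (((\lnot (W \to \lnot W) \land (Z \leftrightarrow \lnot (W \leftrightarrow \lnot W))) \to \lnot Z) \leftrightarrow Y): β-rule — branch into ((\lnot (W \to \lnot W) \land (Z \leftrightarrow \lnot (W \leftrightarrow \lnot W))) \to \lnot Z), Y  //  \lnot ((\lnot (W \to \lnot W) \land (Z \leftrightarrow \lnot (W \leftrightarrow \lnot W))) \to \lnot Z), \lnot Y.
      branch 1.1 (add ((\lnot (W \to \lnot W) \land (Z \leftrightarrow \lnot (W \leftrightarrow \lnot W))) \to \lnot Z), Y):
        ((\lnot (W \to \lnot W) \land (Z \leftrightarrow \lnot (W \leftrightarrow \lnot W))) \to \lnot Z): β-rule — branch into \lnot (\lnot (W \to \lnot W) \land (Z \leftrightarrow \lnot (W \leftrightarrow \lnot W)))  //  \lnot Z.
          branch 1.1.1 (add \lnot (\lnot (W \to \lnot W) \land (Z \leftrightarrow \lnot (W \leftrightarrow \lnot W)))):
            \lnot (\lnot (W \to \lnot W) \land (Z \leftrightarrow \lnot (W \leftrightarrow \lnot W))): β-rule — branch into \lnot \lnot (W \to \lnot W)  //  \lnot (Z \leftrightarrow \lnot (W \leftrightarrow \lnot W)).
              branch 1.1.1.1 (add \lnot \lnot (W \to \lnot W)):
                \lnot \lnot (W \to \lnot W): β-rule — branch into \lnot W  //  \lnot W.
                  branch 1.1.1.1.1 (add \lnot W):
                    ○ open, literals {W=false, Y=true}.
                  branch 1.1.1.1.2 (add \lnot W):
                    ○ open, literals {W=false, Y=true}.
              branch 1.1.1.2 (add \lnot (Z \leftrightarrow \lnot (W \leftrightarrow \lnot W))):
                \lnot (Z \leftrightarrow \lnot (W \leftrightarrow \lnot W)): β-rule — branch into Z, \lnot \lnot (W \leftrightarrow \lnot W)  //  \lnot Z, \lnot (W \leftrightarrow \lnot W).
                  branch 1.1.1.2.1 (add Z, \lnot \lnot (W \leftrightarrow \lnot W)):
                    \lnot \lnot (W \leftrightarrow \lnot W): β-rule — branch into W, \lnot W  //  \lnot W, \lnot \lnot W.
                      branch 1.1.1.2.1.1 (add W, \lnot W):
                        × closes — contains both W and \lnot W.
                      branch 1.1.1.2.1.2 (add \lnot W, \lnot \lnot W):
                        × closes — contains both W and \lnot W.
                  branch 1.1.1.2.2 (add \lnot Z, \lnot (W \leftrightarrow \lnot W)):
                    \lnot (W \leftrightarrow \lnot W): β-rule — branch into W, \lnot \lnot W  //  \lnot W, \lnot W.
                      branch 1.1.1.2.2.1 (add W, \lnot \lnot W):
                        ○ open, literals {W=true, Y=true, Z=false}.
                      branch 1.1.1.2.2.2 (add \lnot W, \lnot W):
                        ○ open, literals {W=false, Y=true, Z=false}.
          branch 1.1.2 (add \lnot Z):
            ○ open, literals {Y=true, Z=false}.
      branch 1.2 (add \lnot ((\lnot (W \to \lnot W) \land (Z \leftrightarrow \lnot (W \leftrightarrow \lnot W))) \to \lnot Z), \lnot Y):
        \lnot ((\lnot (W \to \lnot W) \land (Z \leftrightarrow \lnot (W \leftrightarrow \lnot W))) \to \lnot Z): α-rule — add (\lnot (W \to \lnot W) \land (Z \leftrightarrow \lnot (W \leftrightarrow \lnot W))), \lnot \lnot Z.
        (\lnot (W \to \lnot W) \land (Z \leftrightarrow \lnot (W \leftrightarrow \lnot W))): α-rule — add \lnot (W \to \lnot W), (Z \leftrightarrow \lnot (W \leftrightarrow \lnot W)).
        \lnot (W \to \lnot W): α-rule — add W, \lnot \lnot W.
        (Z \leftrightarrow \lnot (W \leftrightarrow \lnot W)): β-rule — branch into Z, \lnot (W \leftrightarrow \lnot W)  //  \lnot Z, \lnot \lnot (W \leftrightarrow \lnot W).
          branch 1.2.1 (add Z, \lnot (W \leftrightarrow \lnot W)):
            \lnot (W \leftrightarrow \lnot W): β-rule — branch into W, \lnot \lnot W  //  \lnot W, \lnot W.
              branch 1.2.1.1 (add W, \lnot \lnot W):
                ○ open, literals {W=true, Y=false, Z=true}.
              branch 1.2.1.2 (add \lnot W, \lnot W):
                × closes — contains both W and \lnot W.
          branch 1.2.2 (add \lnot Z, \lnot \lnot (W \leftrightarrow \lnot W)):
            × closes — contains both Z and \lnot Z.
  branch 2 (add (Z \to X)):
    (Z \to X): β-rule — branch into \lnot Z  //  X.
      branch 2.1 (add \lnot Z):
        ○ open, literals {Z=false}.
      branch 2.2 (add X):
        ○ open, literals {X=true}.
4 branches closed, 8 open.
Each open branch fixes some atoms; the unmentioned ones are free. Counting distinct full assignments: branch {W=false, Y=true} (X, Z) contributes 4 new; branch {W=false, Y=true} (X, Z) contributes 0 new; branch {W=true, Y=true, Z=false} (X) contributes 2 new; branch {W=false, Y=true, Z=false} (X) contributes 0 new; branch {Y=true, Z=false} (X, W) contributes 0 new; branch {W=true, Y=false, Z=true} (X) contributes 2 new; branch {Z=false} (X, Y, W) contributes 4 new; branch {X=true} (Y, Z, W) contributes 2 new. Total: 14.

14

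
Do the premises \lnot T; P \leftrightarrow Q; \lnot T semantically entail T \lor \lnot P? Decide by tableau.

Initial set: {\lnot T; (P \leftrightarrow Q); \lnot T; \lnot (T \lor \lnot P)}.
\lnot (T \lor \lnot P): α-rule — add \lnot T, \lnot \lnot P.
(P \leftrightarrow Q): β-rule — branch into P, Q  //  \lnot P, \lnot Q.
  branch 1 (add P, Q):
    ○ open, literals {P=1, Q=1, T=0}.
  branch 2 (add \lnot P, \lnot Q):
    × closes — contains both P and \lnot P.
1 branch closed, 1 open.
An open branch gives a countermodel: P=1, Q=1, T=0 (unmentioned atoms arbitrary); the premises hold there but the conclusion fails.

No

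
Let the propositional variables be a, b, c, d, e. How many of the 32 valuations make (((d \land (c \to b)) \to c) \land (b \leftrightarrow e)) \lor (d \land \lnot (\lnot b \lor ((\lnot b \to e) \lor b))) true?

Initial set: {T ((((d \land (c \to b)) \to c) \land (b \leftrightarrow e)) \lor (d \land \lnot (\lnot b \lor ((\lnot b \to e) \lor b))))}.
T ((((d \land (c \to b)) \to c) \land (b \leftrightarrow e)) \lor (d \land \lnot (\lnot b \lor ((\lnot b \to e) \lor b)))): β-rule — branch into T (((d \land (c \to b)) \to c) \land (b \leftrightarrow e))  //  T (d \land \lnot (\lnot b \lor ((\lnot b \to e) \lor b))).
  branch 1 (add T (((d \land (c \to b)) \to c) \land (b \leftrightarrow e))):
    T (((d \land (c \to b)) \to c) \land (b \leftrightarrow e)): α-rule — add T ((d \land (c \to b)) \to c), T (b \leftrightarrow e).
    T ((d \land (c \to b)) \to c): β-rule — branch into F (d \land (c \to b))  //  T c.
      branch 1.1 (add F (d \land (c \to b))):
        T (b \leftrightarrow e): β-rule — branch into T b, T e  //  F b, F e.
          branch 1.1.1 (add T b, T e):
            F (d \land (c \to b)): β-rule — branch into F d  //  F (c \to b).
              branch 1.1.1.1 (add F d):
                ○ open, literals {b=1, d=0, e=1}.
              branch 1.1.1.2 (add F (c \to b)):
                F (c \to b): α-rule — add T c, F b.
                × closes — contains both b and \lnot b.
          branch 1.1.2 (add F b, F e):
            F (d \land (c \to b)): β-rule — branch into F d  //  F (c \to b).
              branch 1.1.2.1 (add F d):
                ○ open, literals {b=0, d=0, e=0}.
              branch 1.1.2.2 (add F (c \to b)):
                F (c \to b): α-rule — add T c, F b.
                ○ open, literals {b=0, c=1, e=0}.
      branch 1.2 (add T c):
        T (b \leftrightarrow e): β-rule — branch into T b, T e  //  F b, F e.
          branch 1.2.1 (add T b, T e):
            ○ open, literals {b=1, c=1, e=1}.
          branch 1.2.2 (add F b, F e):
            ○ open, literals {b=0, c=1, e=0}.
  branch 2 (add T (d \land \lnot (\lnot b \lor ((\lnot b \to e) \lor b)))):
    T (d \land \lnot (\lnot b \lor ((\lnot b \to e) \lor b))): α-rule — add T d, T \lnot (\lnot b \lor ((\lnot b \to e) \lor b)).
    T \lnot (\lnot b \lor ((\lnot b \to e) \lor b)): α-rule — add F \lnot b, F ((\lnot b \to e) \lor b).
    F ((\lnot b \to e) \lor b): α-rule — add F (\lnot b \to e), F b.
    × closes — contains both b and \lnot b.
2 branches closed, 5 open.
Each open branch fixes some atoms; the unmentioned ones are free. Counting distinct full assignments: branch {b=1, d=0, e=1} (a, c) contributes 4 new; branch {b=0, d=0, e=0} (a, c) contributes 4 new; branch {b=0, c=1, e=0} (a, d) contributes 2 new; branch {b=1, c=1, e=1} (a, d) contributes 2 new; branch {b=0, c=1, e=0} (a, d) contributes 0 new. Total: 12.

12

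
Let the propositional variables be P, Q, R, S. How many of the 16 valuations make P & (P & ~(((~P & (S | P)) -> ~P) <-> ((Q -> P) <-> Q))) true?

4

Initial set: {(P & (P & ~(((~P & (S | P)) -> ~P) <-> ((Q -> P) <-> Q))))}.
(P & (P & ~(((~P & (S | P)) -> ~P) <-> ((Q -> P) <-> Q)))): α-rule — add P, (P & ~(((~P & (S | P)) -> ~P) <-> ((Q -> P) <-> Q))).
(P & ~(((~P & (S | P)) -> ~P) <-> ((Q -> P) <-> Q))): α-rule — add P, ~(((~P & (S | P)) -> ~P) <-> ((Q -> P) <-> Q)).
~(((~P & (S | P)) -> ~P) <-> ((Q -> P) <-> Q)): β-rule — branch into ((~P & (S | P)) -> ~P), ~((Q -> P) <-> Q)  //  ~((~P & (S | P)) -> ~P), ((Q -> P) <-> Q).
  branch 1 (add ((~P & (S | P)) -> ~P), ~((Q -> P) <-> Q)):
    ((~P & (S | P)) -> ~P): β-rule — branch into ~(~P & (S | P))  //  ~P.
      branch 1.1 (add ~(~P & (S | P))):
        ~((Q -> P) <-> Q): β-rule — branch into (Q -> P), ~Q  //  ~(Q -> P), Q.
          branch 1.1.1 (add (Q -> P), ~Q):
            ~(~P & (S | P)): β-rule — branch into ~~P  //  ~(S | P).
              branch 1.1.1.1 (add ~~P):
                (Q -> P): β-rule — branch into ~Q  //  P.
                  branch 1.1.1.1.1 (add ~Q):
                    ○ open, literals {P=true, Q=false}.
                  branch 1.1.1.1.2 (add P):
                    ○ open, literals {P=true, Q=false}.
              branch 1.1.1.2 (add ~(S | P)):
                ~(S | P): α-rule — add ~S, ~P.
                × closes — contains both P and ~P.
          branch 1.1.2 (add ~(Q -> P), Q):
            ~(Q -> P): α-rule — add Q, ~P.
            × closes — contains both P and ~P.
      branch 1.2 (add ~P):
        × closes — contains both P and ~P.
  branch 2 (add ~((~P & (S | P)) -> ~P), ((Q -> P) <-> Q)):
    ~((~P & (S | P)) -> ~P): α-rule — add (~P & (S | P)), ~~P.
    (~P & (S | P)): α-rule — add ~P, (S | P).
    × closes — contains both P and ~P.
4 branches closed, 2 open.
Each open branch fixes some atoms; the unmentioned ones are free. Counting distinct full assignments: branch {P=true, Q=false} (R, S) contributes 4 new; branch {P=true, Q=false} (R, S) contributes 0 new. Total: 4.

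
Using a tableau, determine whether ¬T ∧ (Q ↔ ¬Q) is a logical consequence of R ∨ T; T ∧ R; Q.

Initial set: {(R ∨ T); (T ∧ R); Q; ¬(¬T ∧ (Q ↔ ¬Q))}.
(T ∧ R): α-rule — add T, R.
(R ∨ T): β-rule — branch into R  //  T.
  branch 1 (add R):
    ¬(¬T ∧ (Q ↔ ¬Q)): β-rule — branch into ¬¬T  //  ¬(Q ↔ ¬Q).
      branch 1.1 (add ¬¬T):
        ○ open, literals {Q=true, R=true, T=true}.
      branch 1.2 (add ¬(Q ↔ ¬Q)):
        ¬(Q ↔ ¬Q): β-rule — branch into Q, ¬¬Q  //  ¬Q, ¬Q.
          branch 1.2.1 (add Q, ¬¬Q):
            ○ open, literals {Q=true, R=true, T=true}.
          branch 1.2.2 (add ¬Q, ¬Q):
            × closes — contains both Q and ¬Q.
  branch 2 (add T):
    ¬(¬T ∧ (Q ↔ ¬Q)): β-rule — branch into ¬¬T  //  ¬(Q ↔ ¬Q).
      branch 2.1 (add ¬¬T):
        ○ open, literals {Q=true, R=true, T=true}.
      branch 2.2 (add ¬(Q ↔ ¬Q)):
        ¬(Q ↔ ¬Q): β-rule — branch into Q, ¬¬Q  //  ¬Q, ¬Q.
          branch 2.2.1 (add Q, ¬¬Q):
            ○ open, literals {Q=true, R=true, T=true}.
          branch 2.2.2 (add ¬Q, ¬Q):
            × closes — contains both Q and ¬Q.
2 branches closed, 4 open.
An open branch gives a countermodel: Q=true, R=true, T=true (unmentioned atoms arbitrary); the premises hold there but the conclusion fails.

No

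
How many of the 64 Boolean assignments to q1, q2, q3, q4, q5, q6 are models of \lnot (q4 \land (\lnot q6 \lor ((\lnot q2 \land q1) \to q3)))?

34

Initial set: {\lnot (q4 \land (\lnot q6 \lor ((\lnot q2 \land q1) \to q3)))}.
\lnot (q4 \land (\lnot q6 \lor ((\lnot q2 \land q1) \to q3))): β-rule — branch into \lnot q4  //  \lnot (\lnot q6 \lor ((\lnot q2 \land q1) \to q3)).
  branch 1 (add \lnot q4):
    ○ open, literals {q4=0}.
  branch 2 (add \lnot (\lnot q6 \lor ((\lnot q2 \land q1) \to q3))):
    \lnot (\lnot q6 \lor ((\lnot q2 \land q1) \to q3)): α-rule — add \lnot \lnot q6, \lnot ((\lnot q2 \land q1) \to q3).
    \lnot ((\lnot q2 \land q1) \to q3): α-rule — add (\lnot q2 \land q1), \lnot q3.
    (\lnot q2 \land q1): α-rule — add \lnot q2, q1.
    ○ open, literals {q1=1, q2=0, q3=0, q6=1}.
0 branches closed, 2 open.
Each open branch fixes some atoms; the unmentioned ones are free. Counting distinct full assignments: branch {q4=0} (q1, q2, q3, q5, q6) contributes 32 new; branch {q1=1, q2=0, q3=0, q6=1} (q4, q5) contributes 2 new. Total: 34.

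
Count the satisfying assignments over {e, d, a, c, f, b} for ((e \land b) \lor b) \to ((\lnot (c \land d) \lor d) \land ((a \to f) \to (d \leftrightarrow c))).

52

Initial set: {(((e \land b) \lor b) \to ((\lnot (c \land d) \lor d) \land ((a \to f) \to (d \leftrightarrow c))))}.
(((e \land b) \lor b) \to ((\lnot (c \land d) \lor d) \land ((a \to f) \to (d \leftrightarrow c)))): β-rule — branch into \lnot ((e \land b) \lor b)  //  ((\lnot (c \land d) \lor d) \land ((a \to f) \to (d \leftrightarrow c))).
  branch 1 (add \lnot ((e \land b) \lor b)):
    \lnot ((e \land b) \lor b): α-rule — add \lnot (e \land b), \lnot b.
    \lnot (e \land b): β-rule — branch into \lnot e  //  \lnot b.
      branch 1.1 (add \lnot e):
        ○ open, literals {b=0, e=0}.
      branch 1.2 (add \lnot b):
        ○ open, literals {b=0}.
  branch 2 (add ((\lnot (c \land d) \lor d) \land ((a \to f) \to (d \leftrightarrow c)))):
    ((\lnot (c \land d) \lor d) \land ((a \to f) \to (d \leftrightarrow c))): α-rule — add (\lnot (c \land d) \lor d), ((a \to f) \to (d \leftrightarrow c)).
    (\lnot (c \land d) \lor d): β-rule — branch into \lnot (c \land d)  //  d.
      branch 2.1 (add \lnot (c \land d)):
        ((a \to f) \to (d \leftrightarrow c)): β-rule — branch into \lnot (a \to f)  //  (d \leftrightarrow c).
          branch 2.1.1 (add \lnot (a \to f)):
            \lnot (a \to f): α-rule — add a, \lnot f.
            \lnot (c \land d): β-rule — branch into \lnot c  //  \lnot d.
              branch 2.1.1.1 (add \lnot c):
                ○ open, literals {a=1, c=0, f=0}.
              branch 2.1.1.2 (add \lnot d):
                ○ open, literals {a=1, d=0, f=0}.
          branch 2.1.2 (add (d \leftrightarrow c)):
            \lnot (c \land d): β-rule — branch into \lnot c  //  \lnot d.
              branch 2.1.2.1 (add \lnot c):
                (d \leftrightarrow c): β-rule — branch into d, c  //  \lnot d, \lnot c.
                  branch 2.1.2.1.1 (add d, c):
                    × closes — contains both c and \lnot c.
                  branch 2.1.2.1.2 (add \lnot d, \lnot c):
                    ○ open, literals {c=0, d=0}.
              branch 2.1.2.2 (add \lnot d):
                (d \leftrightarrow c): β-rule — branch into d, c  //  \lnot d, \lnot c.
                  branch 2.1.2.2.1 (add d, c):
                    × closes — contains both d and \lnot d.
                  branch 2.1.2.2.2 (add \lnot d, \lnot c):
                    ○ open, literals {c=0, d=0}.
      branch 2.2 (add d):
        ((a \to f) \to (d \leftrightarrow c)): β-rule — branch into \lnot (a \to f)  //  (d \leftrightarrow c).
          branch 2.2.1 (add \lnot (a \to f)):
            \lnot (a \to f): α-rule — add a, \lnot f.
            ○ open, literals {a=1, d=1, f=0}.
          branch 2.2.2 (add (d \leftrightarrow c)):
            (d \leftrightarrow c): β-rule — branch into d, c  //  \lnot d, \lnot c.
              branch 2.2.2.1 (add d, c):
                ○ open, literals {c=1, d=1}.
              branch 2.2.2.2 (add \lnot d, \lnot c):
                × closes — contains both d and \lnot d.
3 branches closed, 8 open.
Each open branch fixes some atoms; the unmentioned ones are free. Counting distinct full assignments: branch {b=0, e=0} (d, a, c, f) contributes 16 new; branch {b=0} (e, d, a, c, f) contributes 16 new; branch {a=1, c=0, f=0} (e, d, b) contributes 4 new; branch {a=1, d=0, f=0} (e, c, b) contributes 2 new; branch {c=0, d=0} (e, a, f, b) contributes 6 new; branch {c=0, d=0} (e, a, f, b) contributes 0 new; branch {a=1, d=1, f=0} (e, c, b) contributes 2 new; branch {c=1, d=1} (e, a, f, b) contributes 6 new. Total: 52.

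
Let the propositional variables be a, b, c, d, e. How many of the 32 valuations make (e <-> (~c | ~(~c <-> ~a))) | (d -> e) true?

26

Initial set: {T ((e <-> (~c | ~(~c <-> ~a))) | (d -> e))}.
T ((e <-> (~c | ~(~c <-> ~a))) | (d -> e)): β-rule — branch into T (e <-> (~c | ~(~c <-> ~a)))  //  T (d -> e).
  branch 1 (add T (e <-> (~c | ~(~c <-> ~a)))):
    T (e <-> (~c | ~(~c <-> ~a))): β-rule — branch into T e, T (~c | ~(~c <-> ~a))  //  F e, F (~c | ~(~c <-> ~a)).
      branch 1.1 (add T e, T (~c | ~(~c <-> ~a))):
        T (~c | ~(~c <-> ~a)): β-rule — branch into T ~c  //  T ~(~c <-> ~a).
          branch 1.1.1 (add T ~c):
            ○ open, literals {c=F, e=T}.
          branch 1.1.2 (add T ~(~c <-> ~a)):
            T ~(~c <-> ~a): β-rule — branch into T ~c, F ~a  //  F ~c, T ~a.
              branch 1.1.2.1 (add T ~c, F ~a):
                ○ open, literals {a=T, c=F, e=T}.
              branch 1.1.2.2 (add F ~c, T ~a):
                ○ open, literals {a=F, c=T, e=T}.
      branch 1.2 (add F e, F (~c | ~(~c <-> ~a))):
        F (~c | ~(~c <-> ~a)): α-rule — add F ~c, F ~(~c <-> ~a).
        F ~(~c <-> ~a): β-rule — branch into T ~c, T ~a  //  F ~c, F ~a.
          branch 1.2.1 (add T ~c, T ~a):
            × closes — contains both c and ~c.
          branch 1.2.2 (add F ~c, F ~a):
            ○ open, literals {a=T, c=T, e=F}.
  branch 2 (add T (d -> e)):
    T (d -> e): β-rule — branch into F d  //  T e.
      branch 2.1 (add F d):
        ○ open, literals {d=F}.
      branch 2.2 (add T e):
        ○ open, literals {e=T}.
1 branch closed, 6 open.
Each open branch fixes some atoms; the unmentioned ones are free. Counting distinct full assignments: branch {c=F, e=T} (a, b, d) contributes 8 new; branch {a=T, c=F, e=T} (b, d) contributes 0 new; branch {a=F, c=T, e=T} (b, d) contributes 4 new; branch {a=T, c=T, e=F} (b, d) contributes 4 new; branch {d=F} (a, b, c, e) contributes 8 new; branch {e=T} (a, b, c, d) contributes 2 new. Total: 26.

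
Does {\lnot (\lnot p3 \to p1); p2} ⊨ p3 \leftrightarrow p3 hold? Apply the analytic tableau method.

Initial set: {T \lnot (\lnot p3 \to p1); T p2; F (p3 \leftrightarrow p3)}.
T \lnot (\lnot p3 \to p1): α-rule — add T \lnot p3, F p1.
F (p3 \leftrightarrow p3): β-rule — branch into T p3, F p3  //  F p3, T p3.
  branch 1 (add T p3, F p3):
    × closes — contains both p3 and \lnot p3.
  branch 2 (add F p3, T p3):
    × closes — contains both p3 and \lnot p3.
All 2 branches close.
Every branch closed, so the premises entail the conclusion.

Yes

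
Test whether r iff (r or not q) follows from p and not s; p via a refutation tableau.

No

Initial set: {(p and not s); p; not (r iff (r or not q))}.
(p and not s): α-rule — add p, not s.
not (r iff (r or not q)): β-rule — branch into r, not (r or not q)  //  not r, (r or not q).
  branch 1 (add r, not (r or not q)):
    not (r or not q): α-rule — add not r, not not q.
    × closes — contains both r and not r.
  branch 2 (add not r, (r or not q)):
    (r or not q): β-rule — branch into r  //  not q.
      branch 2.1 (add r):
        × closes — contains both r and not r.
      branch 2.2 (add not q):
        ○ open, literals {p=1, q=0, r=0, s=0}.
2 branches closed, 1 open.
An open branch gives a countermodel: p=1, q=0, r=0, s=0 (unmentioned atoms arbitrary); the premises hold there but the conclusion fails.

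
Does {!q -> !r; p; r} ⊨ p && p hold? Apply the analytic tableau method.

Initial set: {(!q -> !r); p; r; !(p && p)}.
(!q -> !r): β-rule — branch into !!q  //  !r.
  branch 1 (add !!q):
    !(p && p): β-rule — branch into !p  //  !p.
      branch 1.1 (add !p):
        × closes — contains both p and !p.
      branch 1.2 (add !p):
        × closes — contains both p and !p.
  branch 2 (add !r):
    × closes — contains both r and !r.
All 3 branches close.
Every branch closed, so the premises entail the conclusion.

Yes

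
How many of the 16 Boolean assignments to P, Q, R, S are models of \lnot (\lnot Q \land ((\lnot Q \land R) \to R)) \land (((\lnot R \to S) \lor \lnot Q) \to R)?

6

Initial set: {(\lnot (\lnot Q \land ((\lnot Q \land R) \to R)) \land (((\lnot R \to S) \lor \lnot Q) \to R))}.
(\lnot (\lnot Q \land ((\lnot Q \land R) \to R)) \land (((\lnot R \to S) \lor \lnot Q) \to R)): α-rule — add \lnot (\lnot Q \land ((\lnot Q \land R) \to R)), (((\lnot R \to S) \lor \lnot Q) \to R).
\lnot (\lnot Q \land ((\lnot Q \land R) \to R)): β-rule — branch into \lnot \lnot Q  //  \lnot ((\lnot Q \land R) \to R).
  branch 1 (add \lnot \lnot Q):
    (((\lnot R \to S) \lor \lnot Q) \to R): β-rule — branch into \lnot ((\lnot R \to S) \lor \lnot Q)  //  R.
      branch 1.1 (add \lnot ((\lnot R \to S) \lor \lnot Q)):
        \lnot ((\lnot R \to S) \lor \lnot Q): α-rule — add \lnot (\lnot R \to S), \lnot \lnot Q.
        \lnot (\lnot R \to S): α-rule — add \lnot R, \lnot S.
        ○ open, literals {Q=T, R=F, S=F}.
      branch 1.2 (add R):
        ○ open, literals {Q=T, R=T}.
  branch 2 (add \lnot ((\lnot Q \land R) \to R)):
    \lnot ((\lnot Q \land R) \to R): α-rule — add (\lnot Q \land R), \lnot R.
    (\lnot Q \land R): α-rule — add \lnot Q, R.
    × closes — contains both R and \lnot R.
1 branch closed, 2 open.
Each open branch fixes some atoms; the unmentioned ones are free. Counting distinct full assignments: branch {Q=T, R=F, S=F} (P) contributes 2 new; branch {Q=T, R=T} (P, S) contributes 4 new. Total: 6.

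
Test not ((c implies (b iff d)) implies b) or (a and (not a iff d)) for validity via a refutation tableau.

Not valid

Assume the negation and expand:
Initial set: {not (not ((c implies (b iff d)) implies b) or (a and (not a iff d)))}.
not (not ((c implies (b iff d)) implies b) or (a and (not a iff d))): α-rule — add not not ((c implies (b iff d)) implies b), not (a and (not a iff d)).
not not ((c implies (b iff d)) implies b): β-rule — branch into not (c implies (b iff d))  //  b.
  branch 1 (add not (c implies (b iff d))):
    not (c implies (b iff d)): α-rule — add c, not (b iff d).
    not (a and (not a iff d)): β-rule — branch into not a  //  not (not a iff d).
      branch 1.1 (add not a):
        not (b iff d): β-rule — branch into b, not d  //  not b, d.
          branch 1.1.1 (add b, not d):
            ○ open, literals {a=false, b=true, c=true, d=false}.
          branch 1.1.2 (add not b, d):
            ○ open, literals {a=false, b=false, c=true, d=true}.
      branch 1.2 (add not (not a iff d)):
        not (b iff d): β-rule — branch into b, not d  //  not b, d.
          branch 1.2.1 (add b, not d):
            not (not a iff d): β-rule — branch into not a, not d  //  not not a, d.
              branch 1.2.1.1 (add not a, not d):
                ○ open, literals {a=false, b=true, c=true, d=false}.
              branch 1.2.1.2 (add not not a, d):
                × closes — contains both d and not d.
          branch 1.2.2 (add not b, d):
            not (not a iff d): β-rule — branch into not a, not d  //  not not a, d.
              branch 1.2.2.1 (add not a, not d):
                × closes — contains both d and not d.
              branch 1.2.2.2 (add not not a, d):
                ○ open, literals {a=true, b=false, c=true, d=true}.
  branch 2 (add b):
    not (a and (not a iff d)): β-rule — branch into not a  //  not (not a iff d).
      branch 2.1 (add not a):
        ○ open, literals {a=false, b=true}.
      branch 2.2 (add not (not a iff d)):
        not (not a iff d): β-rule — branch into not a, not d  //  not not a, d.
          branch 2.2.1 (add not a, not d):
            ○ open, literals {a=false, b=true, d=false}.
          branch 2.2.2 (add not not a, d):
            ○ open, literals {a=true, b=true, d=true}.
2 branches closed, 7 open.
An open branch gives a countermodel: a=false, b=true, c=true, d=false (unmentioned atoms arbitrary); under it the original formula is false.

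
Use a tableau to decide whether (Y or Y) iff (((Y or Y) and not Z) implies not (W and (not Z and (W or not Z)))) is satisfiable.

Satisfiable

Initial set: {T ((Y or Y) iff (((Y or Y) and not Z) implies not (W and (not Z and (W or not Z)))))}.
T ((Y or Y) iff (((Y or Y) and not Z) implies not (W and (not Z and (W or not Z))))): β-rule — branch into T (Y or Y), T (((Y or Y) and not Z) implies not (W and (not Z and (W or not Z))))  //  F (Y or Y), F (((Y or Y) and not Z) implies not (W and (not Z and (W or not Z)))).
  branch 1 (add T (Y or Y), T (((Y or Y) and not Z) implies not (W and (not Z and (W or not Z))))):
    T (Y or Y): β-rule — branch into T Y  //  T Y.
      branch 1.1 (add T Y):
        T (((Y or Y) and not Z) implies not (W and (not Z and (W or not Z)))): β-rule — branch into F ((Y or Y) and not Z)  //  T not (W and (not Z and (W or not Z))).
          branch 1.1.1 (add F ((Y or Y) and not Z)):
            F ((Y or Y) and not Z): β-rule — branch into F (Y or Y)  //  F not Z.
              branch 1.1.1.1 (add F (Y or Y)):
                F (Y or Y): α-rule — add F Y, F Y.
                × closes — contains both Y and not Y.
              branch 1.1.1.2 (add F not Z):
                ○ open, literals {Y=true, Z=true}.
          branch 1.1.2 (add T not (W and (not Z and (W or not Z)))):
            T not (W and (not Z and (W or not Z))): β-rule — branch into F W  //  F (not Z and (W or not Z)).
              branch 1.1.2.1 (add F W):
                ○ open, literals {W=false, Y=true}.
              branch 1.1.2.2 (add F (not Z and (W or not Z))):
                F (not Z and (W or not Z)): β-rule — branch into F not Z  //  F (W or not Z).
                  branch 1.1.2.2.1 (add F not Z):
                    ○ open, literals {Y=true, Z=true}.
                  branch 1.1.2.2.2 (add F (W or not Z)):
                    F (W or not Z): α-rule — add F W, F not Z.
                    ○ open, literals {W=false, Y=true, Z=true}.
      branch 1.2 (add T Y):
        T (((Y or Y) and not Z) implies not (W and (not Z and (W or not Z)))): β-rule — branch into F ((Y or Y) and not Z)  //  T not (W and (not Z and (W or not Z))).
          branch 1.2.1 (add F ((Y or Y) and not Z)):
            F ((Y or Y) and not Z): β-rule — branch into F (Y or Y)  //  F not Z.
              branch 1.2.1.1 (add F (Y or Y)):
                F (Y or Y): α-rule — add F Y, F Y.
                × closes — contains both Y and not Y.
              branch 1.2.1.2 (add F not Z):
                ○ open, literals {Y=true, Z=true}.
          branch 1.2.2 (add T not (W and (not Z and (W or not Z)))):
            T not (W and (not Z and (W or not Z))): β-rule — branch into F W  //  F (not Z and (W or not Z)).
              branch 1.2.2.1 (add F W):
                ○ open, literals {W=false, Y=true}.
              branch 1.2.2.2 (add F (not Z and (W or not Z))):
                F (not Z and (W or not Z)): β-rule — branch into F not Z  //  F (W or not Z).
                  branch 1.2.2.2.1 (add F not Z):
                    ○ open, literals {Y=true, Z=true}.
                  branch 1.2.2.2.2 (add F (W or not Z)):
                    F (W or not Z): α-rule — add F W, F not Z.
                    ○ open, literals {W=false, Y=true, Z=true}.
  branch 2 (add F (Y or Y), F (((Y or Y) and not Z) implies not (W and (not Z and (W or not Z))))):
    F (Y or Y): α-rule — add F Y, F Y.
    F (((Y or Y) and not Z) implies not (W and (not Z and (W or not Z)))): α-rule — add T ((Y or Y) and not Z), F not (W and (not Z and (W or not Z))).
    T ((Y or Y) and not Z): α-rule — add T (Y or Y), T not Z.
    F not (W and (not Z and (W or not Z))): α-rule — add T W, T (not Z and (W or not Z)).
    T (not Z and (W or not Z)): α-rule — add T not Z, T (W or not Z).
    T (Y or Y): β-rule — branch into T Y  //  T Y.
      branch 2.1 (add T Y):
        × closes — contains both Y and not Y.
      branch 2.2 (add T Y):
        × closes — contains both Y and not Y.
4 branches closed, 8 open.
An open branch gives a satisfying assignment: Y=true, Z=true.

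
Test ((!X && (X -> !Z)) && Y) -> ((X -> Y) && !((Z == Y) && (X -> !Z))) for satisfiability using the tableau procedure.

Initial set: {(((!X && (X -> !Z)) && Y) -> ((X -> Y) && !((Z == Y) && (X -> !Z))))}.
(((!X && (X -> !Z)) && Y) -> ((X -> Y) && !((Z == Y) && (X -> !Z)))): β-rule — branch into !((!X && (X -> !Z)) && Y)  //  ((X -> Y) && !((Z == Y) && (X -> !Z))).
  branch 1 (add !((!X && (X -> !Z)) && Y)):
    !((!X && (X -> !Z)) && Y): β-rule — branch into !(!X && (X -> !Z))  //  !Y.
      branch 1.1 (add !(!X && (X -> !Z))):
        !(!X && (X -> !Z)): β-rule — branch into !!X  //  !(X -> !Z).
          branch 1.1.1 (add !!X):
            ○ open, literals {X=1}.
          branch 1.1.2 (add !(X -> !Z)):
            !(X -> !Z): α-rule — add X, !!Z.
            ○ open, literals {X=1, Z=1}.
      branch 1.2 (add !Y):
        ○ open, literals {Y=0}.
  branch 2 (add ((X -> Y) && !((Z == Y) && (X -> !Z)))):
    ((X -> Y) && !((Z == Y) && (X -> !Z))): α-rule — add (X -> Y), !((Z == Y) && (X -> !Z)).
    (X -> Y): β-rule — branch into !X  //  Y.
      branch 2.1 (add !X):
        !((Z == Y) && (X -> !Z)): β-rule — branch into !(Z == Y)  //  !(X -> !Z).
          branch 2.1.1 (add !(Z == Y)):
            !(Z == Y): β-rule — branch into Z, !Y  //  !Z, Y.
              branch 2.1.1.1 (add Z, !Y):
                ○ open, literals {X=0, Y=0, Z=1}.
              branch 2.1.1.2 (add !Z, Y):
                ○ open, literals {X=0, Y=1, Z=0}.
          branch 2.1.2 (add !(X -> !Z)):
            !(X -> !Z): α-rule — add X, !!Z.
            × closes — contains both X and !X.
      branch 2.2 (add Y):
        !((Z == Y) && (X -> !Z)): β-rule — branch into !(Z == Y)  //  !(X -> !Z).
          branch 2.2.1 (add !(Z == Y)):
            !(Z == Y): β-rule — branch into Z, !Y  //  !Z, Y.
              branch 2.2.1.1 (add Z, !Y):
                × closes — contains both Y and !Y.
              branch 2.2.1.2 (add !Z, Y):
                ○ open, literals {Y=1, Z=0}.
          branch 2.2.2 (add !(X -> !Z)):
            !(X -> !Z): α-rule — add X, !!Z.
            ○ open, literals {X=1, Y=1, Z=1}.
2 branches closed, 7 open.
An open branch gives a satisfying assignment: X=1.

Satisfiable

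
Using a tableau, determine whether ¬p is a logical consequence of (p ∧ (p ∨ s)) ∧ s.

No

Initial set: {T ((p ∧ (p ∨ s)) ∧ s); F ¬p}.
T ((p ∧ (p ∨ s)) ∧ s): α-rule — add T (p ∧ (p ∨ s)), T s.
T (p ∧ (p ∨ s)): α-rule — add T p, T (p ∨ s).
T (p ∨ s): β-rule — branch into T p  //  T s.
  branch 1 (add T p):
    ○ open, literals {p=T, s=T}.
  branch 2 (add T s):
    ○ open, literals {p=T, s=T}.
0 branches closed, 2 open.
An open branch gives a countermodel: p=T, s=T (unmentioned atoms arbitrary); the premises hold there but the conclusion fails.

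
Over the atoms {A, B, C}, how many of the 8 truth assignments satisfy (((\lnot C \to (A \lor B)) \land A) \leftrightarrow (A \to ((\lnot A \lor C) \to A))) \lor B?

6

Initial set: {((((\lnot C \to (A \lor B)) \land A) \leftrightarrow (A \to ((\lnot A \lor C) \to A))) \lor B)}.
((((\lnot C \to (A \lor B)) \land A) \leftrightarrow (A \to ((\lnot A \lor C) \to A))) \lor B): β-rule — branch into (((\lnot C \to (A \lor B)) \land A) \leftrightarrow (A \to ((\lnot A \lor C) \to A)))  //  B.
  branch 1 (add (((\lnot C \to (A \lor B)) \land A) \leftrightarrow (A \to ((\lnot A \lor C) \to A)))):
    (((\lnot C \to (A \lor B)) \land A) \leftrightarrow (A \to ((\lnot A \lor C) \to A))): β-rule — branch into ((\lnot C \to (A \lor B)) \land A), (A \to ((\lnot A \lor C) \to A))  //  \lnot ((\lnot C \to (A \lor B)) \land A), \lnot (A \to ((\lnot A \lor C) \to A)).
      branch 1.1 (add ((\lnot C \to (A \lor B)) \land A), (A \to ((\lnot A \lor C) \to A))):
        ((\lnot C \to (A \lor B)) \land A): α-rule — add (\lnot C \to (A \lor B)), A.
        (A \to ((\lnot A \lor C) \to A)): β-rule — branch into \lnot A  //  ((\lnot A \lor C) \to A).
          branch 1.1.1 (add \lnot A):
            × closes — contains both A and \lnot A.
          branch 1.1.2 (add ((\lnot A \lor C) \to A)):
            (\lnot C \to (A \lor B)): β-rule — branch into \lnot \lnot C  //  (A \lor B).
              branch 1.1.2.1 (add \lnot \lnot C):
                ((\lnot A \lor C) \to A): β-rule — branch into \lnot (\lnot A \lor C)  //  A.
                  branch 1.1.2.1.1 (add \lnot (\lnot A \lor C)):
                    \lnot (\lnot A \lor C): α-rule — add \lnot \lnot A, \lnot C.
                    × closes — contains both C and \lnot C.
                  branch 1.1.2.1.2 (add A):
                    ○ open, literals {A=1, C=1}.
              branch 1.1.2.2 (add (A \lor B)):
                ((\lnot A \lor C) \to A): β-rule — branch into \lnot (\lnot A \lor C)  //  A.
                  branch 1.1.2.2.1 (add \lnot (\lnot A \lor C)):
                    \lnot (\lnot A \lor C): α-rule — add \lnot \lnot A, \lnot C.
                    (A \lor B): β-rule — branch into A  //  B.
                      branch 1.1.2.2.1.1 (add A):
                        ○ open, literals {A=1, C=0}.
                      branch 1.1.2.2.1.2 (add B):
                        ○ open, literals {A=1, B=1, C=0}.
                  branch 1.1.2.2.2 (add A):
                    (A \lor B): β-rule — branch into A  //  B.
                      branch 1.1.2.2.2.1 (add A):
                        ○ open, literals {A=1}.
                      branch 1.1.2.2.2.2 (add B):
                        ○ open, literals {A=1, B=1}.
      branch 1.2 (add \lnot ((\lnot C \to (A \lor B)) \land A), \lnot (A \to ((\lnot A \lor C) \to A))):
        \lnot (A \to ((\lnot A \lor C) \to A)): α-rule — add A, \lnot ((\lnot A \lor C) \to A).
        \lnot ((\lnot A \lor C) \to A): α-rule — add (\lnot A \lor C), \lnot A.
        × closes — contains both A and \lnot A.
  branch 2 (add B):
    ○ open, literals {B=1}.
3 branches closed, 6 open.
Each open branch fixes some atoms; the unmentioned ones are free. Counting distinct full assignments: branch {A=1, C=1} (B) contributes 2 new; branch {A=1, C=0} (B) contributes 2 new; branch {A=1, B=1, C=0} (none free) contributes 0 new; branch {A=1} (B, C) contributes 0 new; branch {A=1, B=1} (C) contributes 0 new; branch {B=1} (A, C) contributes 2 new. Total: 6.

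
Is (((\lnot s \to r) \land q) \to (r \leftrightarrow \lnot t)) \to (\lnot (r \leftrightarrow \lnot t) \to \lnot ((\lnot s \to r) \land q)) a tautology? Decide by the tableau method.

Valid

Assume the negation and expand:
Initial set: {F ((((\lnot s \to r) \land q) \to (r \leftrightarrow \lnot t)) \to (\lnot (r \leftrightarrow \lnot t) \to \lnot ((\lnot s \to r) \land q)))}.
F ((((\lnot s \to r) \land q) \to (r \leftrightarrow \lnot t)) \to (\lnot (r \leftrightarrow \lnot t) \to \lnot ((\lnot s \to r) \land q))): α-rule — add T (((\lnot s \to r) \land q) \to (r \leftrightarrow \lnot t)), F (\lnot (r \leftrightarrow \lnot t) \to \lnot ((\lnot s \to r) \land q)).
F (\lnot (r \leftrightarrow \lnot t) \to \lnot ((\lnot s \to r) \land q)): α-rule — add T \lnot (r \leftrightarrow \lnot t), F \lnot ((\lnot s \to r) \land q).
F \lnot ((\lnot s \to r) \land q): α-rule — add T (\lnot s \to r), T q.
T (((\lnot s \to r) \land q) \to (r \leftrightarrow \lnot t)): β-rule — branch into F ((\lnot s \to r) \land q)  //  T (r \leftrightarrow \lnot t).
  branch 1 (add F ((\lnot s \to r) \land q)):
    T \lnot (r \leftrightarrow \lnot t): β-rule — branch into T r, F \lnot t  //  F r, T \lnot t.
      branch 1.1 (add T r, F \lnot t):
        T (\lnot s \to r): β-rule — branch into F \lnot s  //  T r.
          branch 1.1.1 (add F \lnot s):
            F ((\lnot s \to r) \land q): β-rule — branch into F (\lnot s \to r)  //  F q.
              branch 1.1.1.1 (add F (\lnot s \to r)):
                F (\lnot s \to r): α-rule — add T \lnot s, F r.
                × closes — contains both s and \lnot s.
              branch 1.1.1.2 (add F q):
                × closes — contains both q and \lnot q.
          branch 1.1.2 (add T r):
            F ((\lnot s \to r) \land q): β-rule — branch into F (\lnot s \to r)  //  F q.
              branch 1.1.2.1 (add F (\lnot s \to r)):
                F (\lnot s \to r): α-rule — add T \lnot s, F r.
                × closes — contains both r and \lnot r.
              branch 1.1.2.2 (add F q):
                × closes — contains both q and \lnot q.
      branch 1.2 (add F r, T \lnot t):
        T (\lnot s \to r): β-rule — branch into F \lnot s  //  T r.
          branch 1.2.1 (add F \lnot s):
            F ((\lnot s \to r) \land q): β-rule — branch into F (\lnot s \to r)  //  F q.
              branch 1.2.1.1 (add F (\lnot s \to r)):
                F (\lnot s \to r): α-rule — add T \lnot s, F r.
                × closes — contains both s and \lnot s.
              branch 1.2.1.2 (add F q):
                × closes — contains both q and \lnot q.
          branch 1.2.2 (add T r):
            × closes — contains both r and \lnot r.
  branch 2 (add T (r \leftrightarrow \lnot t)):
    T \lnot (r \leftrightarrow \lnot t): β-rule — branch into T r, F \lnot t  //  F r, T \lnot t.
      branch 2.1 (add T r, F \lnot t):
        T (\lnot s \to r): β-rule — branch into F \lnot s  //  T r.
          branch 2.1.1 (add F \lnot s):
            T (r \leftrightarrow \lnot t): β-rule — branch into T r, T \lnot t  //  F r, F \lnot t.
              branch 2.1.1.1 (add T r, T \lnot t):
                × closes — contains both t and \lnot t.
              branch 2.1.1.2 (add F r, F \lnot t):
                × closes — contains both r and \lnot r.
          branch 2.1.2 (add T r):
            T (r \leftrightarrow \lnot t): β-rule — branch into T r, T \lnot t  //  F r, F \lnot t.
              branch 2.1.2.1 (add T r, T \lnot t):
                × closes — contains both t and \lnot t.
              branch 2.1.2.2 (add F r, F \lnot t):
                × closes — contains both r and \lnot r.
      branch 2.2 (add F r, T \lnot t):
        T (\lnot s \to r): β-rule — branch into F \lnot s  //  T r.
          branch 2.2.1 (add F \lnot s):
            T (r \leftrightarrow \lnot t): β-rule — branch into T r, T \lnot t  //  F r, F \lnot t.
              branch 2.2.1.1 (add T r, T \lnot t):
                × closes — contains both r and \lnot r.
              branch 2.2.1.2 (add F r, F \lnot t):
                × closes — contains both t and \lnot t.
          branch 2.2.2 (add T r):
            × closes — contains both r and \lnot r.
All 14 branches close.
Every branch closed, so the negation is unsatisfiable and the formula is valid.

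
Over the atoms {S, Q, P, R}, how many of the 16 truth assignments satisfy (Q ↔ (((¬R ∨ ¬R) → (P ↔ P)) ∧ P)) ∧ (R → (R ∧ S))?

Initial set: {((Q ↔ (((¬R ∨ ¬R) → (P ↔ P)) ∧ P)) ∧ (R → (R ∧ S)))}.
((Q ↔ (((¬R ∨ ¬R) → (P ↔ P)) ∧ P)) ∧ (R → (R ∧ S))): α-rule — add (Q ↔ (((¬R ∨ ¬R) → (P ↔ P)) ∧ P)), (R → (R ∧ S)).
(Q ↔ (((¬R ∨ ¬R) → (P ↔ P)) ∧ P)): β-rule — branch into Q, (((¬R ∨ ¬R) → (P ↔ P)) ∧ P)  //  ¬Q, ¬(((¬R ∨ ¬R) → (P ↔ P)) ∧ P).
  branch 1 (add Q, (((¬R ∨ ¬R) → (P ↔ P)) ∧ P)):
    (((¬R ∨ ¬R) → (P ↔ P)) ∧ P): α-rule — add ((¬R ∨ ¬R) → (P ↔ P)), P.
    (R → (R ∧ S)): β-rule — branch into ¬R  //  (R ∧ S).
      branch 1.1 (add ¬R):
        ((¬R ∨ ¬R) → (P ↔ P)): β-rule — branch into ¬(¬R ∨ ¬R)  //  (P ↔ P).
          branch 1.1.1 (add ¬(¬R ∨ ¬R)):
            ¬(¬R ∨ ¬R): α-rule — add ¬¬R, ¬¬R.
            × closes — contains both R and ¬R.
          branch 1.1.2 (add (P ↔ P)):
            (P ↔ P): β-rule — branch into P, P  //  ¬P, ¬P.
              branch 1.1.2.1 (add P, P):
                ○ open, literals {P=true, Q=true, R=false}.
              branch 1.1.2.2 (add ¬P, ¬P):
                × closes — contains both P and ¬P.
      branch 1.2 (add (R ∧ S)):
        (R ∧ S): α-rule — add R, S.
        ((¬R ∨ ¬R) → (P ↔ P)): β-rule — branch into ¬(¬R ∨ ¬R)  //  (P ↔ P).
          branch 1.2.1 (add ¬(¬R ∨ ¬R)):
            ¬(¬R ∨ ¬R): α-rule — add ¬¬R, ¬¬R.
            ○ open, literals {P=true, Q=true, R=true, S=true}.
          branch 1.2.2 (add (P ↔ P)):
            (P ↔ P): β-rule — branch into P, P  //  ¬P, ¬P.
              branch 1.2.2.1 (add P, P):
                ○ open, literals {P=true, Q=true, R=true, S=true}.
              branch 1.2.2.2 (add ¬P, ¬P):
                × closes — contains both P and ¬P.
  branch 2 (add ¬Q, ¬(((¬R ∨ ¬R) → (P ↔ P)) ∧ P)):
    (R → (R ∧ S)): β-rule — branch into ¬R  //  (R ∧ S).
      branch 2.1 (add ¬R):
        ¬(((¬R ∨ ¬R) → (P ↔ P)) ∧ P): β-rule — branch into ¬((¬R ∨ ¬R) → (P ↔ P))  //  ¬P.
          branch 2.1.1 (add ¬((¬R ∨ ¬R) → (P ↔ P))):
            ¬((¬R ∨ ¬R) → (P ↔ P)): α-rule — add (¬R ∨ ¬R), ¬(P ↔ P).
            (¬R ∨ ¬R): β-rule — branch into ¬R  //  ¬R.
              branch 2.1.1.1 (add ¬R):
                ¬(P ↔ P): β-rule — branch into P, ¬P  //  ¬P, P.
                  branch 2.1.1.1.1 (add P, ¬P):
                    × closes — contains both P and ¬P.
                  branch 2.1.1.1.2 (add ¬P, P):
                    × closes — contains both P and ¬P.
              branch 2.1.1.2 (add ¬R):
                ¬(P ↔ P): β-rule — branch into P, ¬P  //  ¬P, P.
                  branch 2.1.1.2.1 (add P, ¬P):
                    × closes — contains both P and ¬P.
                  branch 2.1.1.2.2 (add ¬P, P):
                    × closes — contains both P and ¬P.
          branch 2.1.2 (add ¬P):
            ○ open, literals {P=false, Q=false, R=false}.
      branch 2.2 (add (R ∧ S)):
        (R ∧ S): α-rule — add R, S.
        ¬(((¬R ∨ ¬R) → (P ↔ P)) ∧ P): β-rule — branch into ¬((¬R ∨ ¬R) → (P ↔ P))  //  ¬P.
          branch 2.2.1 (add ¬((¬R ∨ ¬R) → (P ↔ P))):
            ¬((¬R ∨ ¬R) → (P ↔ P)): α-rule — add (¬R ∨ ¬R), ¬(P ↔ P).
            (¬R ∨ ¬R): β-rule — branch into ¬R  //  ¬R.
              branch 2.2.1.1 (add ¬R):
                × closes — contains both R and ¬R.
              branch 2.2.1.2 (add ¬R):
                × closes — contains both R and ¬R.
          branch 2.2.2 (add ¬P):
            ○ open, literals {P=false, Q=false, R=true, S=true}.
9 branches closed, 5 open.
Each open branch fixes some atoms; the unmentioned ones are free. Counting distinct full assignments: branch {P=true, Q=true, R=false} (S) contributes 2 new; branch {P=true, Q=true, R=true, S=true} (none free) contributes 1 new; branch {P=true, Q=true, R=true, S=true} (none free) contributes 0 new; branch {P=false, Q=false, R=false} (S) contributes 2 new; branch {P=false, Q=false, R=true, S=true} (none free) contributes 1 new. Total: 6.

6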